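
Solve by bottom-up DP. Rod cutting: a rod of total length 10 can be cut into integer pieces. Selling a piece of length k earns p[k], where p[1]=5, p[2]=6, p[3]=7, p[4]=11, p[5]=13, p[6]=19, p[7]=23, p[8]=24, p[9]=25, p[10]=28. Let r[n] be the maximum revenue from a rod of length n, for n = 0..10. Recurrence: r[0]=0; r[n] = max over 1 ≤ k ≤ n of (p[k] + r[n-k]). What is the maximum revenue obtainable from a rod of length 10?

   n    0    1    2    3    4    5    6    7    8    9   10
r[n]    0    5   10   15   20   25   30   35   40   45   50

50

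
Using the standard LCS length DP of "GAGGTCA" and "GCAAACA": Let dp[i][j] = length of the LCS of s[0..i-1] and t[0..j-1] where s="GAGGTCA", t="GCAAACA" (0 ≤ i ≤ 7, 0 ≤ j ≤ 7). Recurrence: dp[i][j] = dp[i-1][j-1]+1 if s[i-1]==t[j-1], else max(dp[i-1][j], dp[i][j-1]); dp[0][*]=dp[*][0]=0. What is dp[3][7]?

   ''  G  C  A  A  A  C  A
''  0  0  0  0  0  0  0  0
 G  0  1  1  1  1  1  1  1
 A  0  1  1  2  2  2  2  2
 G  0  1  1  2  2  2  2  2
 G  0  1  1  2  2  2  2  2
 T  0  1  1  2  2  2  2  2
 C  0  1  2  2  2  2  3  3
 A  0  1  2  3  3  3  3  4

2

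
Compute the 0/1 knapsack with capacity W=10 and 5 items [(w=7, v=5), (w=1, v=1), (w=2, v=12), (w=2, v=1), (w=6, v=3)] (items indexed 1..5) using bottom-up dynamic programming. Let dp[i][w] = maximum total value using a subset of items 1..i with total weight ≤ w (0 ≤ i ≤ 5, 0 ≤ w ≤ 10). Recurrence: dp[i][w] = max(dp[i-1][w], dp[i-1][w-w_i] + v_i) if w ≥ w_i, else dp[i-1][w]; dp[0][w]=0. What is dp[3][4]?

13

i\w   0   1   2   3   4   5   6   7   8   9  10
  0   0   0   0   0   0   0   0   0   0   0   0
  1   0   0   0   0   0   0   0   5   5   5   5
  2   0   1   1   1   1   1   1   5   6   6   6
  3   0   1  12  13  13  13  13  13  13  17  18
  4   0   1  12  13  13  14  14  14  14  17  18
  5   0   1  12  13  13  14  14  14  15  17  18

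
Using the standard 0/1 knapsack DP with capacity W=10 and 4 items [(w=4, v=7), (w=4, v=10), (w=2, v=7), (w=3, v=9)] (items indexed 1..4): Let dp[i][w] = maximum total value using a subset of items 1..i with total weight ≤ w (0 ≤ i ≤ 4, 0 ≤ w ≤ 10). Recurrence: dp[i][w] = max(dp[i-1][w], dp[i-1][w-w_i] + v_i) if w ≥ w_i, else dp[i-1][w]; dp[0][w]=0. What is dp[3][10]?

24

i\w   0   1   2   3   4   5   6   7   8   9  10
  0   0   0   0   0   0   0   0   0   0   0   0
  1   0   0   0   0   7   7   7   7   7   7   7
  2   0   0   0   0  10  10  10  10  17  17  17
  3   0   0   7   7  10  10  17  17  17  17  24
  4   0   0   7   9  10  16  17  19  19  26  26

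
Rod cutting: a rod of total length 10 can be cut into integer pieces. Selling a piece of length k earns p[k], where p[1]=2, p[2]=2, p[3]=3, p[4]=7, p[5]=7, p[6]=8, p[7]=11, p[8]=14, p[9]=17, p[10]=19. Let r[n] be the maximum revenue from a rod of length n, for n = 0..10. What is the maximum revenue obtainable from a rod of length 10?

   n    0    1    2    3    4    5    6    7    8    9   10
r[n]    0    2    4    6    8   10   12   14   16   18   20

20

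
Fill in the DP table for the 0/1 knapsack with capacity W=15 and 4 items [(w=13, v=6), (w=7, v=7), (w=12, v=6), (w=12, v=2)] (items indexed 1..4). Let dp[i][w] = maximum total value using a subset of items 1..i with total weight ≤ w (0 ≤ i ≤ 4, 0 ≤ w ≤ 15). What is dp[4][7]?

7

i\w   0   1   2   3   4   5   6   7   8   9  10  11  12  13  14  15
  0   0   0   0   0   0   0   0   0   0   0   0   0   0   0   0   0
  1   0   0   0   0   0   0   0   0   0   0   0   0   0   6   6   6
  2   0   0   0   0   0   0   0   7   7   7   7   7   7   7   7   7
  3   0   0   0   0   0   0   0   7   7   7   7   7   7   7   7   7
  4   0   0   0   0   0   0   0   7   7   7   7   7   7   7   7   7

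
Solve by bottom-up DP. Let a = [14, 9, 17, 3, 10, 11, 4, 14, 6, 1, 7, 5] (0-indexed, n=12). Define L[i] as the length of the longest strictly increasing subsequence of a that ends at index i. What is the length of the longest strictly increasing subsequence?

   i    0    1    2    3    4    5    6    7    8    9   10   11
a[i]   14    9   17    3   10   11    4   14    6    1    7    5
L[i]    1    1    2    1    2    3    2    4    3    1    4    3

4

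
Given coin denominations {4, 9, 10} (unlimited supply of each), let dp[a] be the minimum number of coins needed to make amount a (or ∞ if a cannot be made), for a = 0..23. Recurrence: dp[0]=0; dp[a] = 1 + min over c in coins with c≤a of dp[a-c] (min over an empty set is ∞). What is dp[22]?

3

 a  0  1  2  3  4  5  6  7  8  9 10 11 12 13 14 15 16 17 18 19 20 21 22 23
dp  0  -  -  -  1  -  -  -  2  1  1  -  3  2  2  -  4  3  2  2  2  4  3  3
(- denotes ∞ / unreachable)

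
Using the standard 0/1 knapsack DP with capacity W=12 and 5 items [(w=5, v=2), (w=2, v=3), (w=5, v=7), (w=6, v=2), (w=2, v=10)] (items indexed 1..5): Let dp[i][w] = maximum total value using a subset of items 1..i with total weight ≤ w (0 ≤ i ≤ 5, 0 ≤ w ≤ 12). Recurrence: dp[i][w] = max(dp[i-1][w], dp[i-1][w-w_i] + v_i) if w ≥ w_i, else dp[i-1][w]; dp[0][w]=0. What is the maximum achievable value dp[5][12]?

20

i\w   0   1   2   3   4   5   6   7   8   9  10  11  12
  0   0   0   0   0   0   0   0   0   0   0   0   0   0
  1   0   0   0   0   0   2   2   2   2   2   2   2   2
  2   0   0   3   3   3   3   3   5   5   5   5   5   5
  3   0   0   3   3   3   7   7  10  10  10  10  10  12
  4   0   0   3   3   3   7   7  10  10  10  10  10  12
  5   0   0  10  10  13  13  13  17  17  20  20  20  20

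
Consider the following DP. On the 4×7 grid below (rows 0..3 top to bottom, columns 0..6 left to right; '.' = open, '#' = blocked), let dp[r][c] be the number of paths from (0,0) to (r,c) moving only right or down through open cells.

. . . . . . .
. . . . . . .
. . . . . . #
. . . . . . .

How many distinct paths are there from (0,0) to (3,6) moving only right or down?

r\c   0   1   2   3   4   5   6
  0   1   1   1   1   1   1   1
  1   1   2   3   4   5   6   7
  2   1   3   6  10  15  21   0
  3   1   4  10  20  35  56  56

56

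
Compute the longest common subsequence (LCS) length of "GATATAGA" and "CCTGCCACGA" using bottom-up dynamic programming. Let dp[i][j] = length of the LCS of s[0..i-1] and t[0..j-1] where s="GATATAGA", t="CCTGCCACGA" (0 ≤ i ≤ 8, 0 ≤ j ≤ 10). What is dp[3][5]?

1

   ''  C  C  T  G  C  C  A  C  G  A
''  0  0  0  0  0  0  0  0  0  0  0
 G  0  0  0  0  1  1  1  1  1  1  1
 A  0  0  0  0  1  1  1  2  2  2  2
 T  0  0  0  1  1  1  1  2  2  2  2
 A  0  0  0  1  1  1  1  2  2  2  3
 T  0  0  0  1  1  1  1  2  2  2  3
 A  0  0  0  1  1  1  1  2  2  2  3
 G  0  0  0  1  2  2  2  2  2  3  3
 A  0  0  0  1  2  2  2  3  3  3  4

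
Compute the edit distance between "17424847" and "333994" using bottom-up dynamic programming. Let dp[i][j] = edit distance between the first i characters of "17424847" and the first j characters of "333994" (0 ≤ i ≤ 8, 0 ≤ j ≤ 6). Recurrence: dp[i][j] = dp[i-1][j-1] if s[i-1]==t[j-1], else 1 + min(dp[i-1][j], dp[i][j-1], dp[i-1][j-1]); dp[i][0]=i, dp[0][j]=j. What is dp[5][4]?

   ''  3  3  3  9  9  4
''  0  1  2  3  4  5  6
 1  1  1  2  3  4  5  6
 7  2  2  2  3  4  5  6
 4  3  3  3  3  4  5  5
 2  4  4  4  4  4  5  6
 4  5  5  5  5  5  5  5
 8  6  6  6  6  6  6  6
 4  7  7  7  7  7  7  6
 7  8  8  8  8  8  8  7

5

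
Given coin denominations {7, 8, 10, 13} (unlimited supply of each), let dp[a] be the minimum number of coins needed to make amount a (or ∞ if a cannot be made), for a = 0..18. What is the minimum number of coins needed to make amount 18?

 a  0  1  2  3  4  5  6  7  8  9 10 11 12 13 14 15 16 17 18
dp  0  -  -  -  -  -  -  1  1  -  1  -  -  1  2  2  2  2  2
(- denotes ∞ / unreachable)

2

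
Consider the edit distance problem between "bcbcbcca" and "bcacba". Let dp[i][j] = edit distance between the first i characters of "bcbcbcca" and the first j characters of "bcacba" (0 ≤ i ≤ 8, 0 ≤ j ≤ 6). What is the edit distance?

   ''  b  c  a  c  b  a
''  0  1  2  3  4  5  6
 b  1  0  1  2  3  4  5
 c  2  1  0  1  2  3  4
 b  3  2  1  1  2  2  3
 c  4  3  2  2  1  2  3
 b  5  4  3  3  2  1  2
 c  6  5  4  4  3  2  2
 c  7  6  5  5  4  3  3
 a  8  7  6  5  5  4  3

3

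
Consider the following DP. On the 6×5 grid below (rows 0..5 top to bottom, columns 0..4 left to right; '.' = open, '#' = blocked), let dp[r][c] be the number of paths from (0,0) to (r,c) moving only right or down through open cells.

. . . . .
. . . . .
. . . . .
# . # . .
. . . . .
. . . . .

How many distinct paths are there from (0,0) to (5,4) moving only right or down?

57

r\c   0   1   2   3   4
  0   1   1   1   1   1
  1   1   2   3   4   5
  2   1   3   6  10  15
  3   0   3   0  10  25
  4   0   3   3  13  38
  5   0   3   6  19  57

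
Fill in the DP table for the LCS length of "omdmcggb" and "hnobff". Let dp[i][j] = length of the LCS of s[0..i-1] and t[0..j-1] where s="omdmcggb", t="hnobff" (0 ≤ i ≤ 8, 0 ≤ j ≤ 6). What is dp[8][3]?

   ''  h  n  o  b  f  f
''  0  0  0  0  0  0  0
 o  0  0  0  1  1  1  1
 m  0  0  0  1  1  1  1
 d  0  0  0  1  1  1  1
 m  0  0  0  1  1  1  1
 c  0  0  0  1  1  1  1
 g  0  0  0  1  1  1  1
 g  0  0  0  1  1  1  1
 b  0  0  0  1  2  2  2

1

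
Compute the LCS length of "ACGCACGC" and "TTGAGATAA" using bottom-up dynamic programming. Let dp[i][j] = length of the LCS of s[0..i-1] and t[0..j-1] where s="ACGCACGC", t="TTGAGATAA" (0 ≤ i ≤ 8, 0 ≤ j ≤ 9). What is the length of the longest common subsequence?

3

   ''  T  T  G  A  G  A  T  A  A
''  0  0  0  0  0  0  0  0  0  0
 A  0  0  0  0  1  1  1  1  1  1
 C  0  0  0  0  1  1  1  1  1  1
 G  0  0  0  1  1  2  2  2  2  2
 C  0  0  0  1  1  2  2  2  2  2
 A  0  0  0  1  2  2  3  3  3  3
 C  0  0  0  1  2  2  3  3  3  3
 G  0  0  0  1  2  3  3  3  3  3
 C  0  0  0  1  2  3  3  3  3  3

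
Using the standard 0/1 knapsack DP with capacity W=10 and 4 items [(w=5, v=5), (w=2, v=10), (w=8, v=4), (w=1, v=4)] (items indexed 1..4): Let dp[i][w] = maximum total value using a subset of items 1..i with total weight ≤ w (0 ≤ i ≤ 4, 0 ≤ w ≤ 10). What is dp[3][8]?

i\w   0   1   2   3   4   5   6   7   8   9  10
  0   0   0   0   0   0   0   0   0   0   0   0
  1   0   0   0   0   0   5   5   5   5   5   5
  2   0   0  10  10  10  10  10  15  15  15  15
  3   0   0  10  10  10  10  10  15  15  15  15
  4   0   4  10  14  14  14  14  15  19  19  19

15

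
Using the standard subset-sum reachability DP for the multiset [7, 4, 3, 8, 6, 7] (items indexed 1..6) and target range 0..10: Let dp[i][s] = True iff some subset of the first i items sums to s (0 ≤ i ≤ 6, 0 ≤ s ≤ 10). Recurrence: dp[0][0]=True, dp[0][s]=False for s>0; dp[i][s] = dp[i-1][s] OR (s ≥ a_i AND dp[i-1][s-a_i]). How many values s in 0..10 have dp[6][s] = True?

i\s   0   1   2   3   4   5   6   7   8   9  10
  0   T   F   F   F   F   F   F   F   F   F   F
  1   T   F   F   F   F   F   F   T   F   F   F
  2   T   F   F   F   T   F   F   T   F   F   F
  3   T   F   F   T   T   F   F   T   F   F   T
  4   T   F   F   T   T   F   F   T   T   F   T
  5   T   F   F   T   T   F   T   T   T   T   T
  6   T   F   F   T   T   F   T   T   T   T   T

8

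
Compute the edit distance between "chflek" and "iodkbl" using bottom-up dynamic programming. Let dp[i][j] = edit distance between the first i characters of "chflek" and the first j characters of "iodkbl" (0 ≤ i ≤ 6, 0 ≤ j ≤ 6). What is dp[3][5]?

   ''  i  o  d  k  b  l
''  0  1  2  3  4  5  6
 c  1  1  2  3  4  5  6
 h  2  2  2  3  4  5  6
 f  3  3  3  3  4  5  6
 l  4  4  4  4  4  5  5
 e  5  5  5  5  5  5  6
 k  6  6  6  6  5  6  6

5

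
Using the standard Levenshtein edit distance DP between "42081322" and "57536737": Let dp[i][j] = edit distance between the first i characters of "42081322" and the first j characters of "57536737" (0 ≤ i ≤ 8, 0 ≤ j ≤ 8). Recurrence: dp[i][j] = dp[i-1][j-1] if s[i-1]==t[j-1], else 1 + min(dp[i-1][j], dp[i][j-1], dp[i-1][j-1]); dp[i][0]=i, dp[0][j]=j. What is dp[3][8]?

8

   ''  5  7  5  3  6  7  3  7
''  0  1  2  3  4  5  6  7  8
 4  1  1  2  3  4  5  6  7  8
 2  2  2  2  3  4  5  6  7  8
 0  3  3  3  3  4  5  6  7  8
 8  4  4  4  4  4  5  6  7  8
 1  5  5  5  5  5  5  6  7  8
 3  6  6  6  6  5  6  6  6  7
 2  7  7  7  7  6  6  7  7  7
 2  8  8  8  8  7  7  7  8  8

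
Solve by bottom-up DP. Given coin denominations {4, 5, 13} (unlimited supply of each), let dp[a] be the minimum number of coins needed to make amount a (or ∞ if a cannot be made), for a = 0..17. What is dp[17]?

 a  0  1  2  3  4  5  6  7  8  9 10 11 12 13 14 15 16 17
dp  0  -  -  -  1  1  -  -  2  2  2  -  3  1  3  3  4  2
(- denotes ∞ / unreachable)

2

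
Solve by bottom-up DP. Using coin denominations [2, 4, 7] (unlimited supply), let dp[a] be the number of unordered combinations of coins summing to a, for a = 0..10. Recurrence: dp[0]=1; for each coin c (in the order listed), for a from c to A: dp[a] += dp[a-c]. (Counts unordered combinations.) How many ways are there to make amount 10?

after  coin     0     1     2     3     4     5     6     7     8     9    10
          2     1     0     1     0     1     0     1     0     1     0     1
          4     1     0     1     0     2     0     2     0     3     0     3
          7     1     0     1     0     2     0     2     1     3     1     3

3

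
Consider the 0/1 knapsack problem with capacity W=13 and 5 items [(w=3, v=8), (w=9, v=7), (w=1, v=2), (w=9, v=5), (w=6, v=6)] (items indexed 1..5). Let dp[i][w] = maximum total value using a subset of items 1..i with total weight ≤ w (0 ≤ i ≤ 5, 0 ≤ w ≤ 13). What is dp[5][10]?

i\w   0   1   2   3   4   5   6   7   8   9  10  11  12  13
  0   0   0   0   0   0   0   0   0   0   0   0   0   0   0
  1   0   0   0   8   8   8   8   8   8   8   8   8   8   8
  2   0   0   0   8   8   8   8   8   8   8   8   8  15  15
  3   0   2   2   8  10  10  10  10  10  10  10  10  15  17
  4   0   2   2   8  10  10  10  10  10  10  10  10  15  17
  5   0   2   2   8  10  10  10  10  10  14  16  16  16  17

16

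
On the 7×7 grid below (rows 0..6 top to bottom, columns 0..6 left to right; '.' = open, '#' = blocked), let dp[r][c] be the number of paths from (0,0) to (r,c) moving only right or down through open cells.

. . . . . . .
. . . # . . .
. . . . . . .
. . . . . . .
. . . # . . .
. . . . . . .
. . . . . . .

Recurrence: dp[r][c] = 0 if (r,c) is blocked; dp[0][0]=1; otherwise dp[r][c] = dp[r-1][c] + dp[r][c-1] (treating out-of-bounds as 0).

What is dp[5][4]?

44

r\c   0   1   2   3   4   5   6
  0   1   1   1   1   1   1   1
  1   1   2   3   0   1   2   3
  2   1   3   6   6   7   9  12
  3   1   4  10  16  23  32  44
  4   1   5  15   0  23  55  99
  5   1   6  21  21  44  99 198
  6   1   7  28  49  93 192 390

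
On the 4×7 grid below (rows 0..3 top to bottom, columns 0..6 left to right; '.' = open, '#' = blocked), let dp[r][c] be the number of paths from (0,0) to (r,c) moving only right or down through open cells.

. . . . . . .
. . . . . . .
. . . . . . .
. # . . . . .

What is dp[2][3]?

10

r\c   0   1   2   3   4   5   6
  0   1   1   1   1   1   1   1
  1   1   2   3   4   5   6   7
  2   1   3   6  10  15  21  28
  3   1   0   6  16  31  52  80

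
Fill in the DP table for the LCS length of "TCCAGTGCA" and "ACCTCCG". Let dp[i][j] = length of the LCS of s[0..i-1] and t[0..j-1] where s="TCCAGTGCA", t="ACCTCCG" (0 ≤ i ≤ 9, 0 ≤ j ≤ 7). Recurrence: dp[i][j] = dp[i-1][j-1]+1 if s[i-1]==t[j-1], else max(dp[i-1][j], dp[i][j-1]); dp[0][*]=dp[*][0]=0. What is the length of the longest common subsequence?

   ''  A  C  C  T  C  C  G
''  0  0  0  0  0  0  0  0
 T  0  0  0  0  1  1  1  1
 C  0  0  1  1  1  2  2  2
 C  0  0  1  2  2  2  3  3
 A  0  1  1  2  2  2  3  3
 G  0  1  1  2  2  2  3  4
 T  0  1  1  2  3  3  3  4
 G  0  1  1  2  3  3  3  4
 C  0  1  2  2  3  4  4  4
 A  0  1  2  2  3  4  4  4

4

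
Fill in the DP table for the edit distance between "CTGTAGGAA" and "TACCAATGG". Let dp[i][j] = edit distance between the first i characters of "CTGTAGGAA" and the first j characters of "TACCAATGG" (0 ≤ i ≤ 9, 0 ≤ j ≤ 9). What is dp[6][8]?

   ''  T  A  C  C  A  A  T  G  G
''  0  1  2  3  4  5  6  7  8  9
 C  1  1  2  2  3  4  5  6  7  8
 T  2  1  2  3  3  4  5  5  6  7
 G  3  2  2  3  4  4  5  6  5  6
 T  4  3  3  3  4  5  5  5  6  6
 A  5  4  3  4  4  4  5  6  6  7
 G  6  5  4  4  5  5  5  6  6  6
 G  7  6  5  5  5  6  6  6  6  6
 A  8  7  6  6  6  5  6  7  7  7
 A  9  8  7  7  7  6  5  6  7  8

6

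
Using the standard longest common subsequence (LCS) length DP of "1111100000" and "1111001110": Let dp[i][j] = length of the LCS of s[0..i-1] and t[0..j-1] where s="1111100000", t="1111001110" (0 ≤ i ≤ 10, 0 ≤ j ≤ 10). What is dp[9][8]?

   ''  1  1  1  1  0  0  1  1  1  0
''  0  0  0  0  0  0  0  0  0  0  0
 1  0  1  1  1  1  1  1  1  1  1  1
 1  0  1  2  2  2  2  2  2  2  2  2
 1  0  1  2  3  3  3  3  3  3  3  3
 1  0  1  2  3  4  4  4  4  4  4  4
 1  0  1  2  3  4  4  4  5  5  5  5
 0  0  1  2  3  4  5  5  5  5  5  6
 0  0  1  2  3  4  5  6  6  6  6  6
 0  0  1  2  3  4  5  6  6  6  6  7
 0  0  1  2  3  4  5  6  6  6  6  7
 0  0  1  2  3  4  5  6  6  6  6  7

6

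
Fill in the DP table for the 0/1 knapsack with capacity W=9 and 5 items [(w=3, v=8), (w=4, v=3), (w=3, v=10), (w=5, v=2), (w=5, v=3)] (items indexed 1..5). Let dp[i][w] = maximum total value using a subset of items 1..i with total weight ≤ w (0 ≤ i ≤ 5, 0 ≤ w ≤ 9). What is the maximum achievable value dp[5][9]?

i\w   0   1   2   3   4   5   6   7   8   9
  0   0   0   0   0   0   0   0   0   0   0
  1   0   0   0   8   8   8   8   8   8   8
  2   0   0   0   8   8   8   8  11  11  11
  3   0   0   0  10  10  10  18  18  18  18
  4   0   0   0  10  10  10  18  18  18  18
  5   0   0   0  10  10  10  18  18  18  18

18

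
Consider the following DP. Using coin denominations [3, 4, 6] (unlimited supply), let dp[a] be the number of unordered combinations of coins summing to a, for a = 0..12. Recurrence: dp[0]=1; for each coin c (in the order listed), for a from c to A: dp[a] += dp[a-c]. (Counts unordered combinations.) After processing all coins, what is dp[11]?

after  coin     0     1     2     3     4     5     6     7     8     9    10    11    12
          3     1     0     0     1     0     0     1     0     0     1     0     0     1
          4     1     0     0     1     1     0     1     1     1     1     1     1     2
          6     1     0     0     1     1     0     2     1     1     2     2     1     4

1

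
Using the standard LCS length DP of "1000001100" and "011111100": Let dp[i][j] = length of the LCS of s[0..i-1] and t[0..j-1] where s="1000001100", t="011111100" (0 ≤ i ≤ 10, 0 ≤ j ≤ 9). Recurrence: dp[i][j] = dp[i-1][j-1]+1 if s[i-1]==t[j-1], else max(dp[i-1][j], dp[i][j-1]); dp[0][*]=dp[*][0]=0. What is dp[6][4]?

1

   ''  0  1  1  1  1  1  1  0  0
''  0  0  0  0  0  0  0  0  0  0
 1  0  0  1  1  1  1  1  1  1  1
 0  0  1  1  1  1  1  1  1  2  2
 0  0  1  1  1  1  1  1  1  2  3
 0  0  1  1  1  1  1  1  1  2  3
 0  0  1  1  1  1  1  1  1  2  3
 0  0  1  1  1  1  1  1  1  2  3
 1  0  1  2  2  2  2  2  2  2  3
 1  0  1  2  3  3  3  3  3  3  3
 0  0  1  2  3  3  3  3  3  4  4
 0  0  1  2  3  3  3  3  3  4  5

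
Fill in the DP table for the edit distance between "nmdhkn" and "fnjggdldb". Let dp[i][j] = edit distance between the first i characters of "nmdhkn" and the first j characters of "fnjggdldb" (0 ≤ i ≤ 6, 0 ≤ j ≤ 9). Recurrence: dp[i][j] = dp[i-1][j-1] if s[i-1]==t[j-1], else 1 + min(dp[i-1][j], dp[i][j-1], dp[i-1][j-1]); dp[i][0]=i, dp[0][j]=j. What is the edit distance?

7

   ''  f  n  j  g  g  d  l  d  b
''  0  1  2  3  4  5  6  7  8  9
 n  1  1  1  2  3  4  5  6  7  8
 m  2  2  2  2  3  4  5  6  7  8
 d  3  3  3  3  3  4  4  5  6  7
 h  4  4  4  4  4  4  5  5  6  7
 k  5  5  5  5  5  5  5  6  6  7
 n  6  6  5  6  6  6  6  6  7  7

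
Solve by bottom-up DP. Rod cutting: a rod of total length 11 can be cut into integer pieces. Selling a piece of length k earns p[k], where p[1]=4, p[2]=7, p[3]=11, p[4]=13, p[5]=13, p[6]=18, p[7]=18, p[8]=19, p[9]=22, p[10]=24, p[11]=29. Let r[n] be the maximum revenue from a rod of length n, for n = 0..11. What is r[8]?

   n    0    1    2    3    4    5    6    7    8    9   10   11
r[n]    0    4    8   12   16   20   24   28   32   36   40   44

32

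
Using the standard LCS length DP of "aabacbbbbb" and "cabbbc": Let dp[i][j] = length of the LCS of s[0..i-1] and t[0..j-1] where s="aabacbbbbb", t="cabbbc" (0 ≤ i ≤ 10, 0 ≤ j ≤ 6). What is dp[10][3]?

   ''  c  a  b  b  b  c
''  0  0  0  0  0  0  0
 a  0  0  1  1  1  1  1
 a  0  0  1  1  1  1  1
 b  0  0  1  2  2  2  2
 a  0  0  1  2  2  2  2
 c  0  1  1  2  2  2  3
 b  0  1  1  2  3  3  3
 b  0  1  1  2  3  4  4
 b  0  1  1  2  3  4  4
 b  0  1  1  2  3  4  4
 b  0  1  1  2  3  4  4

2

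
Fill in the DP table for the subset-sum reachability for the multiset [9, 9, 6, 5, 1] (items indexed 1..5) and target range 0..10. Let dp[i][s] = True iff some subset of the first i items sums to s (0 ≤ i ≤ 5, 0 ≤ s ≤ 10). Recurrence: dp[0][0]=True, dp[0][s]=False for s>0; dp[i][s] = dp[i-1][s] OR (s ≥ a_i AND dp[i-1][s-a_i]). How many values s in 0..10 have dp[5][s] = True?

i\s   0   1   2   3   4   5   6   7   8   9  10
  0   T   F   F   F   F   F   F   F   F   F   F
  1   T   F   F   F   F   F   F   F   F   T   F
  2   T   F   F   F   F   F   F   F   F   T   F
  3   T   F   F   F   F   F   T   F   F   T   F
  4   T   F   F   F   F   T   T   F   F   T   F
  5   T   T   F   F   F   T   T   T   F   T   T

7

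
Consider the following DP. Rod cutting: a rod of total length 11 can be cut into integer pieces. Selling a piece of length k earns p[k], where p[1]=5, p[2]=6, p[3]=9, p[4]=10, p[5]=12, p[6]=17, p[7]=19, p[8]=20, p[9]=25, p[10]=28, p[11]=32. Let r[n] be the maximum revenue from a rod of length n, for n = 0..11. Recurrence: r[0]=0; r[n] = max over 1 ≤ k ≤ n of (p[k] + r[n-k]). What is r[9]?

45

   n    0    1    2    3    4    5    6    7    8    9   10   11
r[n]    0    5   10   15   20   25   30   35   40   45   50   55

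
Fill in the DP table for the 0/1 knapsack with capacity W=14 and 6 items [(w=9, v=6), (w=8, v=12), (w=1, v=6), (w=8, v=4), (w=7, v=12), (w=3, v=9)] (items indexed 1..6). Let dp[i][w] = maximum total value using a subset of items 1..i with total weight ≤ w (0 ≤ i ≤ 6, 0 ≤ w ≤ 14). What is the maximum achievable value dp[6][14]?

i\w   0   1   2   3   4   5   6   7   8   9  10  11  12  13  14
  0   0   0   0   0   0   0   0   0   0   0   0   0   0   0   0
  1   0   0   0   0   0   0   0   0   0   6   6   6   6   6   6
  2   0   0   0   0   0   0   0   0  12  12  12  12  12  12  12
  3   0   6   6   6   6   6   6   6  12  18  18  18  18  18  18
  4   0   6   6   6   6   6   6   6  12  18  18  18  18  18  18
  5   0   6   6   6   6   6   6  12  18  18  18  18  18  18  18
  6   0   6   6   9  15  15  15  15  18  18  21  27  27  27  27

27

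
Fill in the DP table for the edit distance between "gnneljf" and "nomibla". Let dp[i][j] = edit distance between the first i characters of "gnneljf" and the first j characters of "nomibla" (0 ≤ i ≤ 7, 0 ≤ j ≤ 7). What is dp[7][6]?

   ''  n  o  m  i  b  l  a
''  0  1  2  3  4  5  6  7
 g  1  1  2  3  4  5  6  7
 n  2  1  2  3  4  5  6  7
 n  3  2  2  3  4  5  6  7
 e  4  3  3  3  4  5  6  7
 l  5  4  4  4  4  5  5  6
 j  6  5  5  5  5  5  6  6
 f  7  6  6  6  6  6  6  7

6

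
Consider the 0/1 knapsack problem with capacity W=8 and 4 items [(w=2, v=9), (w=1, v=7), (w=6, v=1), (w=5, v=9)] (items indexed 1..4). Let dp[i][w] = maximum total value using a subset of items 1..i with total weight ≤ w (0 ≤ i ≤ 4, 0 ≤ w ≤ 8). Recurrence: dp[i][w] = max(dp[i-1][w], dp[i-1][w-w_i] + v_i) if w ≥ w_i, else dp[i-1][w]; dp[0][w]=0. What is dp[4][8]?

25

i\w   0   1   2   3   4   5   6   7   8
  0   0   0   0   0   0   0   0   0   0
  1   0   0   9   9   9   9   9   9   9
  2   0   7   9  16  16  16  16  16  16
  3   0   7   9  16  16  16  16  16  16
  4   0   7   9  16  16  16  16  18  25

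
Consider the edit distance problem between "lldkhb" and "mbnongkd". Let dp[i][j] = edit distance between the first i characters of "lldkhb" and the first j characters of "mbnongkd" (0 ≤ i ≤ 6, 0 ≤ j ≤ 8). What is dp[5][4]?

   ''  m  b  n  o  n  g  k  d
''  0  1  2  3  4  5  6  7  8
 l  1  1  2  3  4  5  6  7  8
 l  2  2  2  3  4  5  6  7  8
 d  3  3  3  3  4  5  6  7  7
 k  4  4  4  4  4  5  6  6  7
 h  5  5  5  5  5  5  6  7  7
 b  6  6  5  6  6  6  6  7  8

5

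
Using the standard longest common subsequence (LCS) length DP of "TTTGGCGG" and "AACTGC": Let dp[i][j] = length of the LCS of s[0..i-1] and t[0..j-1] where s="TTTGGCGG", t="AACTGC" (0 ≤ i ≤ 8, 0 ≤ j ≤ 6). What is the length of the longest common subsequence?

   ''  A  A  C  T  G  C
''  0  0  0  0  0  0  0
 T  0  0  0  0  1  1  1
 T  0  0  0  0  1  1  1
 T  0  0  0  0  1  1  1
 G  0  0  0  0  1  2  2
 G  0  0  0  0  1  2  2
 C  0  0  0  1  1  2  3
 G  0  0  0  1  1  2  3
 G  0  0  0  1  1  2  3

3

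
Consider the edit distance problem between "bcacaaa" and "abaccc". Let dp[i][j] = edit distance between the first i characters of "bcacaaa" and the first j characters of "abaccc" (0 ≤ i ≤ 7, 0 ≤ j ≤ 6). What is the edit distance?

   ''  a  b  a  c  c  c
''  0  1  2  3  4  5  6
 b  1  1  1  2  3  4  5
 c  2  2  2  2  2  3  4
 a  3  2  3  2  3  3  4
 c  4  3  3  3  2  3  3
 a  5  4  4  3  3  3  4
 a  6  5  5  4  4  4  4
 a  7  6  6  5  5  5  5

5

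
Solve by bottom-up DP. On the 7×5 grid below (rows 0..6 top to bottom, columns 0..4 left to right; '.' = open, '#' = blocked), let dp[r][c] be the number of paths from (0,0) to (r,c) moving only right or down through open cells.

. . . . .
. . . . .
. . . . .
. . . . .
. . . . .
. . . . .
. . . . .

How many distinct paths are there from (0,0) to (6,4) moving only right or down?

r\c   0   1   2   3   4
  0   1   1   1   1   1
  1   1   2   3   4   5
  2   1   3   6  10  15
  3   1   4  10  20  35
  4   1   5  15  35  70
  5   1   6  21  56 126
  6   1   7  28  84 210

210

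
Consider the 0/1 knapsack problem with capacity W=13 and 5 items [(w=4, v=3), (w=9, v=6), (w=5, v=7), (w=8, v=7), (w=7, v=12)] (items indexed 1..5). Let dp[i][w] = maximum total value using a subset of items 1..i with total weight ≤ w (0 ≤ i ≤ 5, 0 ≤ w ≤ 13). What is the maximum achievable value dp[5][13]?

19

i\w   0   1   2   3   4   5   6   7   8   9  10  11  12  13
  0   0   0   0   0   0   0   0   0   0   0   0   0   0   0
  1   0   0   0   0   3   3   3   3   3   3   3   3   3   3
  2   0   0   0   0   3   3   3   3   3   6   6   6   6   9
  3   0   0   0   0   3   7   7   7   7  10  10  10  10  10
  4   0   0   0   0   3   7   7   7   7  10  10  10  10  14
  5   0   0   0   0   3   7   7  12  12  12  12  15  19  19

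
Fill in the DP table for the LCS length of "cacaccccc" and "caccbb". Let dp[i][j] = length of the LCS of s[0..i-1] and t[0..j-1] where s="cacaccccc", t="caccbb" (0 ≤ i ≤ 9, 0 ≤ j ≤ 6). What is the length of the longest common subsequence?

4

   ''  c  a  c  c  b  b
''  0  0  0  0  0  0  0
 c  0  1  1  1  1  1  1
 a  0  1  2  2  2  2  2
 c  0  1  2  3  3  3  3
 a  0  1  2  3  3  3  3
 c  0  1  2  3  4  4  4
 c  0  1  2  3  4  4  4
 c  0  1  2  3  4  4  4
 c  0  1  2  3  4  4  4
 c  0  1  2  3  4  4  4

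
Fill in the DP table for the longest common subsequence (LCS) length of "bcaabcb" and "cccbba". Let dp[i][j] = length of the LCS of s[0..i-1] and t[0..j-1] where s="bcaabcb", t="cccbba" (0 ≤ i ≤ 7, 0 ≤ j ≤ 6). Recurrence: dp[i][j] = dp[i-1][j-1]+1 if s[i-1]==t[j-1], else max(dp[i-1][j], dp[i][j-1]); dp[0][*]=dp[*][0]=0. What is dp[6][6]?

   ''  c  c  c  b  b  a
''  0  0  0  0  0  0  0
 b  0  0  0  0  1  1  1
 c  0  1  1  1  1  1  1
 a  0  1  1  1  1  1  2
 a  0  1  1  1  1  1  2
 b  0  1  1  1  2  2  2
 c  0  1  2  2  2  2  2
 b  0  1  2  2  3  3  3

2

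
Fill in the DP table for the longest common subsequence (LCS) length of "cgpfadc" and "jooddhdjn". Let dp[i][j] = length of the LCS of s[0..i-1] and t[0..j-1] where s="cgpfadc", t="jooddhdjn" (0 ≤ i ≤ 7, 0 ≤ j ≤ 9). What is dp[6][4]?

1

   ''  j  o  o  d  d  h  d  j  n
''  0  0  0  0  0  0  0  0  0  0
 c  0  0  0  0  0  0  0  0  0  0
 g  0  0  0  0  0  0  0  0  0  0
 p  0  0  0  0  0  0  0  0  0  0
 f  0  0  0  0  0  0  0  0  0  0
 a  0  0  0  0  0  0  0  0  0  0
 d  0  0  0  0  1  1  1  1  1  1
 c  0  0  0  0  1  1  1  1  1  1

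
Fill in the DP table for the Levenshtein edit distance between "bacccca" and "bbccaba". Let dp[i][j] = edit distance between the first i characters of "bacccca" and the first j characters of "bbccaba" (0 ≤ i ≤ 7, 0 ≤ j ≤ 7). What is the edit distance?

   ''  b  b  c  c  a  b  a
''  0  1  2  3  4  5  6  7
 b  1  0  1  2  3  4  5  6
 a  2  1  1  2  3  3  4  5
 c  3  2  2  1  2  3  4  5
 c  4  3  3  2  1  2  3  4
 c  5  4  4  3  2  2  3  4
 c  6  5  5  4  3  3  3  4
 a  7  6  6  5  4  3  4  3

3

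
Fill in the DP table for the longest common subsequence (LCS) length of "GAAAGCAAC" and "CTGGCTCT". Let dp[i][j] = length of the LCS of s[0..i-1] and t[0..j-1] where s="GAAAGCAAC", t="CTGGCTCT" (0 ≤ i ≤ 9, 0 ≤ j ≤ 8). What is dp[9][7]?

4

   ''  C  T  G  G  C  T  C  T
''  0  0  0  0  0  0  0  0  0
 G  0  0  0  1  1  1  1  1  1
 A  0  0  0  1  1  1  1  1  1
 A  0  0  0  1  1  1  1  1  1
 A  0  0  0  1  1  1  1  1  1
 G  0  0  0  1  2  2  2  2  2
 C  0  1  1  1  2  3  3  3  3
 A  0  1  1  1  2  3  3  3  3
 A  0  1  1  1  2  3  3  3  3
 C  0  1  1  1  2  3  3  4  4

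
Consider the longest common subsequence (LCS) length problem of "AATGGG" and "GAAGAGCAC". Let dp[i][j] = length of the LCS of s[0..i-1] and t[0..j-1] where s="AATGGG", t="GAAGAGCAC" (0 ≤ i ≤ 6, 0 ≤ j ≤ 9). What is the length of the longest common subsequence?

4

   ''  G  A  A  G  A  G  C  A  C
''  0  0  0  0  0  0  0  0  0  0
 A  0  0  1  1  1  1  1  1  1  1
 A  0  0  1  2  2  2  2  2  2  2
 T  0  0  1  2  2  2  2  2  2  2
 G  0  1  1  2  3  3  3  3  3  3
 G  0  1  1  2  3  3  4  4  4  4
 G  0  1  1  2  3  3  4  4  4  4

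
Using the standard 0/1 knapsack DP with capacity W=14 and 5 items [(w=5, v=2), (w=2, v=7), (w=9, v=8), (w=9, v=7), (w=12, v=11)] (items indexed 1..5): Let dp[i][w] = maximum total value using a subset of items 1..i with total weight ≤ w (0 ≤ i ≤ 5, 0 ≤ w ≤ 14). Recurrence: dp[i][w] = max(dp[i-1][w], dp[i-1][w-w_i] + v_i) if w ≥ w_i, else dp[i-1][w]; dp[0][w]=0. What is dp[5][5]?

7

i\w   0   1   2   3   4   5   6   7   8   9  10  11  12  13  14
  0   0   0   0   0   0   0   0   0   0   0   0   0   0   0   0
  1   0   0   0   0   0   2   2   2   2   2   2   2   2   2   2
  2   0   0   7   7   7   7   7   9   9   9   9   9   9   9   9
  3   0   0   7   7   7   7   7   9   9   9   9  15  15  15  15
  4   0   0   7   7   7   7   7   9   9   9   9  15  15  15  15
  5   0   0   7   7   7   7   7   9   9   9   9  15  15  15  18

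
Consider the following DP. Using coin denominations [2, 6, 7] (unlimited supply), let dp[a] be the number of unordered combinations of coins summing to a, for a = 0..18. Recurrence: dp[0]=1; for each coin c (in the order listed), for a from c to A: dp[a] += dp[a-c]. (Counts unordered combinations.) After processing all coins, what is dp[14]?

4

after  coin     0     1     2     3     4     5     6     7     8     9    10    11    12    13    14    15    16    17    18
          2     1     0     1     0     1     0     1     0     1     0     1     0     1     0     1     0     1     0     1
          6     1     0     1     0     1     0     2     0     2     0     2     0     3     0     3     0     3     0     4
          7     1     0     1     0     1     0     2     1     2     1     2     1     3     2     4     2     4     2     5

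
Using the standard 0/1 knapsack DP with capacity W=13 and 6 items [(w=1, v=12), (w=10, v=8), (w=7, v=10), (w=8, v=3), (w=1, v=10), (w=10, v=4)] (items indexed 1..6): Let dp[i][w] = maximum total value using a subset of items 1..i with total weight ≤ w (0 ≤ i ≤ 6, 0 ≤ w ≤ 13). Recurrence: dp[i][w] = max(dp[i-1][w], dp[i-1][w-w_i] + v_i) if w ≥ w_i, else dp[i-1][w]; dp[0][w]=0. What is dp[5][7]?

i\w   0   1   2   3   4   5   6   7   8   9  10  11  12  13
  0   0   0   0   0   0   0   0   0   0   0   0   0   0   0
  1   0  12  12  12  12  12  12  12  12  12  12  12  12  12
  2   0  12  12  12  12  12  12  12  12  12  12  20  20  20
  3   0  12  12  12  12  12  12  12  22  22  22  22  22  22
  4   0  12  12  12  12  12  12  12  22  22  22  22  22  22
  5   0  12  22  22  22  22  22  22  22  32  32  32  32  32
  6   0  12  22  22  22  22  22  22  22  32  32  32  32  32

22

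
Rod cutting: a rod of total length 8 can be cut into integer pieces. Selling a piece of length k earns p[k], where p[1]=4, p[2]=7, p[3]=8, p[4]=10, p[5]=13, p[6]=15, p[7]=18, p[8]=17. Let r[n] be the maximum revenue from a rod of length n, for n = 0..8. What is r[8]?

32

   n    0    1    2    3    4    5    6    7    8
r[n]    0    4    8   12   16   20   24   28   32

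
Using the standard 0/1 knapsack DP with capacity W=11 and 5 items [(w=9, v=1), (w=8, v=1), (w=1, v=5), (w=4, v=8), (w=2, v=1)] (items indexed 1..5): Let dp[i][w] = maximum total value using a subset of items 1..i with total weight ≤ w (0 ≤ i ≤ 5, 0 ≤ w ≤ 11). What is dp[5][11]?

i\w   0   1   2   3   4   5   6   7   8   9  10  11
  0   0   0   0   0   0   0   0   0   0   0   0   0
  1   0   0   0   0   0   0   0   0   0   1   1   1
  2   0   0   0   0   0   0   0   0   1   1   1   1
  3   0   5   5   5   5   5   5   5   5   6   6   6
  4   0   5   5   5   8  13  13  13  13  13  13  13
  5   0   5   5   6   8  13  13  14  14  14  14  14

14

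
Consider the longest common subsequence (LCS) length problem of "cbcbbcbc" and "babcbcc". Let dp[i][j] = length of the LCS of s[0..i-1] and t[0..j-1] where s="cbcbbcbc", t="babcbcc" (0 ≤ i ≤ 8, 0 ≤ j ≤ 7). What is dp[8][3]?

   ''  b  a  b  c  b  c  c
''  0  0  0  0  0  0  0  0
 c  0  0  0  0  1  1  1  1
 b  0  1  1  1  1  2  2  2
 c  0  1  1  1  2  2  3  3
 b  0  1  1  2  2  3  3  3
 b  0  1  1  2  2  3  3  3
 c  0  1  1  2  3  3  4  4
 b  0  1  1  2  3  4  4  4
 c  0  1  1  2  3  4  5  5

2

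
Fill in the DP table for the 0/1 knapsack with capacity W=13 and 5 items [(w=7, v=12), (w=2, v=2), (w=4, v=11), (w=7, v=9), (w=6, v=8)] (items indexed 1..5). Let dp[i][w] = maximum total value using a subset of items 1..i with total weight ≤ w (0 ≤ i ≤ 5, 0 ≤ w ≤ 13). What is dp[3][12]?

23

i\w   0   1   2   3   4   5   6   7   8   9  10  11  12  13
  0   0   0   0   0   0   0   0   0   0   0   0   0   0   0
  1   0   0   0   0   0   0   0  12  12  12  12  12  12  12
  2   0   0   2   2   2   2   2  12  12  14  14  14  14  14
  3   0   0   2   2  11  11  13  13  13  14  14  23  23  25
  4   0   0   2   2  11  11  13  13  13  14  14  23  23  25
  5   0   0   2   2  11  11  13  13  13  14  19  23  23  25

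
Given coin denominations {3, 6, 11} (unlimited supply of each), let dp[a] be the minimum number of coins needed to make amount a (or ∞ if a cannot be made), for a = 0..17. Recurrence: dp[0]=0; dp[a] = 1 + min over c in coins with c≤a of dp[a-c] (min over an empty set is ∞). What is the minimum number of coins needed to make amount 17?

 a  0  1  2  3  4  5  6  7  8  9 10 11 12 13 14 15 16 17
dp  0  -  -  1  -  -  1  -  -  2  -  1  2  -  2  3  -  2
(- denotes ∞ / unreachable)

2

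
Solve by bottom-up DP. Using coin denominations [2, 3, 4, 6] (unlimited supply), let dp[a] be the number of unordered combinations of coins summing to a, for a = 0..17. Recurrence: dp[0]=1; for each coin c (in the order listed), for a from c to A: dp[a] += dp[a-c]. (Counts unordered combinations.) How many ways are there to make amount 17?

after  coin     0     1     2     3     4     5     6     7     8     9    10    11    12    13    14    15    16    17
          2     1     0     1     0     1     0     1     0     1     0     1     0     1     0     1     0     1     0
          3     1     0     1     1     1     1     2     1     2     2     2     2     3     2     3     3     3     3
          4     1     0     1     1     2     1     3     2     4     3     5     4     7     5     8     7    10     8
          6     1     0     1     1     2     1     4     2     5     4     7     5    11     7    13    11    17    13

13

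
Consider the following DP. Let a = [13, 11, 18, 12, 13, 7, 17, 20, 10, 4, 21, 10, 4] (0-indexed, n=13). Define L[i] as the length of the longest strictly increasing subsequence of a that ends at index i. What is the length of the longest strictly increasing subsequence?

   i    0    1    2    3    4    5    6    7    8    9   10   11   12
a[i]   13   11   18   12   13    7   17   20   10    4   21   10    4
L[i]    1    1    2    2    3    1    4    5    2    1    6    2    1

6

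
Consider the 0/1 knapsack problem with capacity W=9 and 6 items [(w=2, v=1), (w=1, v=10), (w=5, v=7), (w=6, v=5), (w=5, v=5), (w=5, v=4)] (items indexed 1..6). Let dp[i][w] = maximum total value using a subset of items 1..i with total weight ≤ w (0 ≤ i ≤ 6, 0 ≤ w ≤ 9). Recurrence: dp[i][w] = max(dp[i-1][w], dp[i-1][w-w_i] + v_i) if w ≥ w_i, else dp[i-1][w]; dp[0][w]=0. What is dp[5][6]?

17

i\w   0   1   2   3   4   5   6   7   8   9
  0   0   0   0   0   0   0   0   0   0   0
  1   0   0   1   1   1   1   1   1   1   1
  2   0  10  10  11  11  11  11  11  11  11
  3   0  10  10  11  11  11  17  17  18  18
  4   0  10  10  11  11  11  17  17  18  18
  5   0  10  10  11  11  11  17  17  18  18
  6   0  10  10  11  11  11  17  17  18  18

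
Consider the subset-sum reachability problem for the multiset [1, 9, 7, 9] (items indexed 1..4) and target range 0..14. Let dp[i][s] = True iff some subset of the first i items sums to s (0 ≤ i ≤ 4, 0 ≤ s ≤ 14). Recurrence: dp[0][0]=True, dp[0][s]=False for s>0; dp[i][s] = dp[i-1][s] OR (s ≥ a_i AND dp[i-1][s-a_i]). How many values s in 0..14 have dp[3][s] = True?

i\s   0   1   2   3   4   5   6   7   8   9  10  11  12  13  14
  0   T   F   F   F   F   F   F   F   F   F   F   F   F   F   F
  1   T   T   F   F   F   F   F   F   F   F   F   F   F   F   F
  2   T   T   F   F   F   F   F   F   F   T   T   F   F   F   F
  3   T   T   F   F   F   F   F   T   T   T   T   F   F   F   F
  4   T   T   F   F   F   F   F   T   T   T   T   F   F   F   F

6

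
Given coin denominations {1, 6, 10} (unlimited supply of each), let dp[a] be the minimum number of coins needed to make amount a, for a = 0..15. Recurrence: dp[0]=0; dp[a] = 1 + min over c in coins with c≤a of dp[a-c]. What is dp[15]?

 a  0  1  2  3  4  5  6  7  8  9 10 11 12 13 14 15
dp  0  1  2  3  4  5  1  2  3  4  1  2  2  3  4  5

5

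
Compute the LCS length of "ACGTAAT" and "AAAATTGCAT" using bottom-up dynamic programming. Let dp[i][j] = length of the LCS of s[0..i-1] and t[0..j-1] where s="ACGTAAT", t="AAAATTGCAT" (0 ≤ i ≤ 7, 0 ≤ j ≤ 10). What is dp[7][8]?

   ''  A  A  A  A  T  T  G  C  A  T
''  0  0  0  0  0  0  0  0  0  0  0
 A  0  1  1  1  1  1  1  1  1  1  1
 C  0  1  1  1  1  1  1  1  2  2  2
 G  0  1  1  1  1  1  1  2  2  2  2
 T  0  1  1  1  1  2  2  2  2  2  3
 A  0  1  2  2  2  2  2  2  2  3  3
 A  0  1  2  3  3  3  3  3  3  3  3
 T  0  1  2  3  3  4  4  4  4  4  4

4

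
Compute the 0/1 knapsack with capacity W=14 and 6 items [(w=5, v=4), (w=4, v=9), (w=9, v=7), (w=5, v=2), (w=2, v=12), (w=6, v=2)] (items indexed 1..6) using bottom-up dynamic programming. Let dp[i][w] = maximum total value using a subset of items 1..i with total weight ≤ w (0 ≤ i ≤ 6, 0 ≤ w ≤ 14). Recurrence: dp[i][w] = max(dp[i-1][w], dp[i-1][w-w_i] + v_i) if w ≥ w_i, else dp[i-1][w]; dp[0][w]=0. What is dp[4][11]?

i\w   0   1   2   3   4   5   6   7   8   9  10  11  12  13  14
  0   0   0   0   0   0   0   0   0   0   0   0   0   0   0   0
  1   0   0   0   0   0   4   4   4   4   4   4   4   4   4   4
  2   0   0   0   0   9   9   9   9   9  13  13  13  13  13  13
  3   0   0   0   0   9   9   9   9   9  13  13  13  13  16  16
  4   0   0   0   0   9   9   9   9   9  13  13  13  13  16  16
  5   0   0  12  12  12  12  21  21  21  21  21  25  25  25  25
  6   0   0  12  12  12  12  21  21  21  21  21  25  25  25  25

13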